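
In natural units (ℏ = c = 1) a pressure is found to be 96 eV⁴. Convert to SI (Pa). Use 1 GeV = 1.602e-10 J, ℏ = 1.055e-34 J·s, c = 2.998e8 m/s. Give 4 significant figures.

Pressure is [E]/[L]³ = [E]⁴/(ℏc)³.
1 GeV⁴ → 1/(ℏc)³ × (1 GeV in J)⁴ = 2.082e37 Pa.
Convert the energy scale: 96 eV⁴ = 9.60e-35 GeV⁴.
Result: 9.60e-35 × 2.082e37 = 1.998e3 Pa.

1.998e3 Pa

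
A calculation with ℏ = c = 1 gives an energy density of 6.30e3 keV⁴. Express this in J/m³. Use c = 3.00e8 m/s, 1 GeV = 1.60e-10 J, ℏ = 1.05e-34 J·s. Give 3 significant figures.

[E]/[L]³ = [E]⁴/(ℏc)³; restore (ℏc)⁻³.
1 GeV⁴ → 1/(ℏc)³ × (1 GeV in J)⁴ = 2.10e37 J/m³.
Convert the energy scale: 6.30e3 keV⁴ = 6.30e-21 GeV⁴.
Result: 6.30e-21 × 2.10e37 = 1.32e17 J/m³.

1.32e17 J/m³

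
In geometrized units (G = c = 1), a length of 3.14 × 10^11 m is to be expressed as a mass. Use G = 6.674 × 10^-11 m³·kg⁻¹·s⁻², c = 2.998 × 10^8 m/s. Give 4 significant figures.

4.229 × 10^38 kg

Length → mass via c²/G.
3.14 × 10^11 m × (c²/G) = 4.229 × 10^38 kg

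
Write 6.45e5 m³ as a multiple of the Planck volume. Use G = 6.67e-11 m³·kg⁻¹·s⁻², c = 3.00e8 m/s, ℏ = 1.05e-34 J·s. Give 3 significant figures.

1.54e110

Planck volume: V_P = (ℏG/c³)^(3/2) = 4.18e-105 m³.
6.45e5 / 4.18e-105 = 1.54e110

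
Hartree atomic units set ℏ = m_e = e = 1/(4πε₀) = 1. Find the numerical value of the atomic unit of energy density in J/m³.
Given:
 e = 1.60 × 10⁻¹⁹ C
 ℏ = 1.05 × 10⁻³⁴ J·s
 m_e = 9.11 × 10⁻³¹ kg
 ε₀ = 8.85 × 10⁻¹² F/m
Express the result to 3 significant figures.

Dimensional analysis gives u_au = E_h/a₀³ = m_e⁴e¹⁰/((4πε₀)⁵ℏ⁸).
E_h = 4.38 × 10⁻¹⁸ J
a₀ = 5.26 × 10⁻¹¹ m
E_h/a₀³ = 3.01 × 10¹³ J/m³

3.01 × 10¹³ J/m³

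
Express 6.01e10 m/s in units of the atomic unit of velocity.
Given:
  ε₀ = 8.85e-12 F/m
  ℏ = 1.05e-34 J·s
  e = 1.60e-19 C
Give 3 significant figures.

atomic unit of velocity: v_au = e²/(4πε₀ℏ) = 2.19e6 m/s.
6.01e10 / 2.19e6 = 2.74e4

2.74e4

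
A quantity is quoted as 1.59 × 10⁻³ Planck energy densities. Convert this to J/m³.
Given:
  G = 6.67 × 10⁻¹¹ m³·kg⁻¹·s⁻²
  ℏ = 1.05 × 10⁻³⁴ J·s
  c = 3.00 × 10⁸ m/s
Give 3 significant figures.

One Planck energy density: u_P = c⁷/(ℏG²) = 4.68 × 10¹¹³ J/m³.
1.59 × 10⁻³ × 4.68 × 10¹¹³ J/m³ = 7.44 × 10¹¹⁰ J/m³

7.44 × 10¹¹⁰ J/m³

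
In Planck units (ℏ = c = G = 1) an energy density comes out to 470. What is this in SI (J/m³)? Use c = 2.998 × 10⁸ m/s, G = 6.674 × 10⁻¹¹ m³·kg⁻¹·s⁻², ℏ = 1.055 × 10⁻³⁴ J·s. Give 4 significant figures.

One Planck energy density: u_P = c⁷/(ℏG²) = 4.632 × 10¹¹³ J/m³.
470 × 4.632 × 10¹¹³ J/m³ = 2.177 × 10¹¹⁶ J/m³

2.177 × 10¹¹⁶ J/m³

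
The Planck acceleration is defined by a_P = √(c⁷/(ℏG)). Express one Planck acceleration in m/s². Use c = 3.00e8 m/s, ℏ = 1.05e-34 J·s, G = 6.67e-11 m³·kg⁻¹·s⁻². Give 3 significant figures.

a_P = √(c⁷/(ℏG))
  = √(3.12e103)
  = 5.59e51 m/s²

5.59e51 m/s²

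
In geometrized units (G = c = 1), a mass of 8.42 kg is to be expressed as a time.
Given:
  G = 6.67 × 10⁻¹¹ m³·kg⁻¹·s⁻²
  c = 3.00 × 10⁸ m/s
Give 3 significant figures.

2.08 × 10⁻³⁵ s

Mass → time via G/c³.
8.42 kg × (G/c³) = 2.08 × 10⁻³⁵ s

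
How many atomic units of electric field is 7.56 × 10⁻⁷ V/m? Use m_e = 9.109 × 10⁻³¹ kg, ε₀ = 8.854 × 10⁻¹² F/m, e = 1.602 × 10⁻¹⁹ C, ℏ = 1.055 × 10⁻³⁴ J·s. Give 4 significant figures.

1.473 × 10⁻¹⁸

atomic unit of electric field: E_au = E_h/(e a₀) = m_e²e⁵/((4πε₀)³ℏ⁴) = 5.131 × 10¹¹ V/m.
7.56 × 10⁻⁷ / 5.131 × 10¹¹ = 1.473 × 10⁻¹⁸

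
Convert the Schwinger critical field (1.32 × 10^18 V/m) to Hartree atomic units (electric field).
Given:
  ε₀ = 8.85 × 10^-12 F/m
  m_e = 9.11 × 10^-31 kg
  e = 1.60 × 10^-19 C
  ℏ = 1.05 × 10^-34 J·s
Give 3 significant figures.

2.54 × 10^6

atomic unit of electric field: E_au = E_h/(e a₀) = m_e²e⁵/((4πε₀)³ℏ⁴) = 5.20 × 10^11 V/m.
1.32 × 10^18 / 5.20 × 10^11 = 2.54 × 10^6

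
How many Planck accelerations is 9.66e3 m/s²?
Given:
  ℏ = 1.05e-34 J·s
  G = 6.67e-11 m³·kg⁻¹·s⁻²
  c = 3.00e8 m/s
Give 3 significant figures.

Planck acceleration: a_P = √(c⁷/(ℏG)) = 5.59e51 m/s².
9.66e3 / 5.59e51 = 1.73e-48

1.73e-48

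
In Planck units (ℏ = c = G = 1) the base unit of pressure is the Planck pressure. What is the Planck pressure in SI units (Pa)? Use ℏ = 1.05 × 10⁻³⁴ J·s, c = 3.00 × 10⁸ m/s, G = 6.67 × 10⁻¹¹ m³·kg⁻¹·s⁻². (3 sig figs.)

p_P = c⁷/(ℏG²)
  = 2.19 × 10⁵⁹ / 4.67 × 10⁻⁵⁵
  = 4.68 × 10¹¹³ Pa

4.68 × 10¹¹³ Pa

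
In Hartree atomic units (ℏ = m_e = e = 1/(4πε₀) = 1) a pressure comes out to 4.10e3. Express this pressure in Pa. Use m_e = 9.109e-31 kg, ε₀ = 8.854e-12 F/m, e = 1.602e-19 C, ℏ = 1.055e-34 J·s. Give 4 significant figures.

1.201e17 Pa

One atomic unit of pressure: P_au = E_h/a₀³ = m_e⁴e¹⁰/((4πε₀)⁵ℏ⁸) = 2.929e13 Pa.
4.10e3 × 2.929e13 Pa = 1.201e17 Pa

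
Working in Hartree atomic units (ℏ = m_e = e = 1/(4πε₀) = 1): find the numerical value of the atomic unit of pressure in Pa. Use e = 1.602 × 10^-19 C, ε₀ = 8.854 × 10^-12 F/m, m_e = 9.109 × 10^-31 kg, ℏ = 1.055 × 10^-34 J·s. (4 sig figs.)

From ℏ = m_e = e = 1/(4πε₀) = 1 the pressure scale is P_au = E_h/a₀³ = m_e⁴e¹⁰/((4πε₀)⁵ℏ⁸).
E_h = 4.354 × 10^-18 J
a₀ = 5.297 × 10^-11 m
E_h/a₀³ = 2.929 × 10^13 Pa

2.929 × 10^13 Pa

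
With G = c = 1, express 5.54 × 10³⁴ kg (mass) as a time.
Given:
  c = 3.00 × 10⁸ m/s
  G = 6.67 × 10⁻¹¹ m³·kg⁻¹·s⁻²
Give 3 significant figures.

0.137 s

Mass → time via G/c³.
5.54 × 10³⁴ kg × (G/c³) = 0.137 s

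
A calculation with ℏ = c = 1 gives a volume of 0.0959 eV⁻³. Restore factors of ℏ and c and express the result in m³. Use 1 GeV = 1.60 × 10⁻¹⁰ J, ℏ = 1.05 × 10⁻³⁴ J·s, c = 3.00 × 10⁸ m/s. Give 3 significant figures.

Volume is [L]³ = [E]⁻³·(ℏc)³.
1 GeV⁻³ → (ℏc)³ × (1 GeV in J)⁻³ = 7.63 × 10⁻⁴⁸ m³.
Convert the energy scale: 0.0959 eV⁻³ = 9.59 × 10²⁵ GeV⁻³.
Result: 9.59 × 10²⁵ × 7.63 × 10⁻⁴⁸ = 7.32 × 10⁻²² m³.

7.32 × 10⁻²² m³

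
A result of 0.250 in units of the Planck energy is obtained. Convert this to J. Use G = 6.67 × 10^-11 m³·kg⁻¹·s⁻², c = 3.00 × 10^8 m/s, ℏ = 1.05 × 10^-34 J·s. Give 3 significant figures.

4.89 × 10^8 J

One Planck energy: E_P = √(ℏc⁵/G) = 1.96 × 10^9 J.
0.250 × 1.96 × 10^9 J = 4.89 × 10^8 J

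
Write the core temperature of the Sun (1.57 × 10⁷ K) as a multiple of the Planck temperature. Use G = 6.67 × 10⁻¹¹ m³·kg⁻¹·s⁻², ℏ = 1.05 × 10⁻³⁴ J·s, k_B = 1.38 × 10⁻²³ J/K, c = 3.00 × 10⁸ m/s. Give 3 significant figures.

Planck temperature: T_P = √(ℏc⁵/G) / k_B = 1.42 × 10³² K.
1.57 × 10⁷ / 1.42 × 10³² = 1.11 × 10⁻²⁵

1.11 × 10⁻²⁵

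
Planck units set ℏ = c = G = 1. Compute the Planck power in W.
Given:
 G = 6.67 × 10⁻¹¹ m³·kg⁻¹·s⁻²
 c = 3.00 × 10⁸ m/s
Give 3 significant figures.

The unique combination of the constants set to 1 with dimensions of power is P_P = c⁵/G.
  = 2.43 × 10⁴² / 6.67 × 10⁻¹¹
  = 3.64 × 10⁵² W

3.64 × 10⁵² W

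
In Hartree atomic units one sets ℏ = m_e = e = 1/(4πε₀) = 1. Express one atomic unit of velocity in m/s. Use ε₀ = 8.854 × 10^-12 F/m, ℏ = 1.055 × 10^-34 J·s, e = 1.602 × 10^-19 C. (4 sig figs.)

2.186 × 10^6 m/s

v_au = e²/(4πε₀ℏ)
  = 2.566 × 10^-38 / 1.174 × 10^-44
  = 2.186 × 10^6 m/s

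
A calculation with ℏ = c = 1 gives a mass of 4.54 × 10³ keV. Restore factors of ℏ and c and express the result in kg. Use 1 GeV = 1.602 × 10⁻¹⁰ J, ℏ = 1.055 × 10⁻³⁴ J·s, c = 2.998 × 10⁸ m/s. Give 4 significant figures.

Mass is [E]/c²; divide by c².
1 GeV → 1/c² × (1 GeV in J) = 1.782 × 10⁻²⁷ kg.
Convert the energy scale: 4.54 × 10³ keV = 4.54 × 10⁻³ GeV.
Result: 4.54 × 10⁻³ × 1.782 × 10⁻²⁷ = 8.092 × 10⁻³⁰ kg.

8.092 × 10⁻³⁰ kg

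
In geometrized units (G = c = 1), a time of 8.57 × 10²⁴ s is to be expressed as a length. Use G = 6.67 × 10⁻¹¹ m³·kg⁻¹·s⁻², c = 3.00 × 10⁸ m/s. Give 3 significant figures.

2.57 × 10³³ m

Time → length via c.
8.57 × 10²⁴ s × (c) = 2.57 × 10³³ m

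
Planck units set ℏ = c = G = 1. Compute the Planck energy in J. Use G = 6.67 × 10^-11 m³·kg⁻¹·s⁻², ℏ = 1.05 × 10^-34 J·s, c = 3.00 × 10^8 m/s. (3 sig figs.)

1.96 × 10^9 J

From ℏ = c = G = 1 the energy scale is E_P = √(ℏc⁵/G).
  = √(3.83 × 10^18)
  = 1.96 × 10^9 J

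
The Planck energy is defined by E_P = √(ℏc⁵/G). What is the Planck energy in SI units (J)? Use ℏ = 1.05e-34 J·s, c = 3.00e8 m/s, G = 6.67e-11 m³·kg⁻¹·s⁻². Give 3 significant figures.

E_P = √(ℏc⁵/G)
  = √(3.83e18)
  = 1.96e9 J

1.96e9 J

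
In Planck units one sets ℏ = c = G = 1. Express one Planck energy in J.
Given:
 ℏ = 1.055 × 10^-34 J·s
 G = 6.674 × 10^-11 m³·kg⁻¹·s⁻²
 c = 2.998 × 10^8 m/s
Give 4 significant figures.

1.957 × 10^9 J

E_P = √(ℏc⁵/G)
  = √(3.828 × 10^18)
  = 1.957 × 10^9 J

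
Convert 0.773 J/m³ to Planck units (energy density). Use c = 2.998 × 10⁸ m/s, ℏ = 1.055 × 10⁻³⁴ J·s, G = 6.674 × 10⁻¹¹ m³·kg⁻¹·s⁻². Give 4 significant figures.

Planck energy density: u_P = c⁷/(ℏG²) = 4.632 × 10¹¹³ J/m³.
0.773 / 4.632 × 10¹¹³ = 1.669 × 10⁻¹¹⁴

1.669 × 10⁻¹¹⁴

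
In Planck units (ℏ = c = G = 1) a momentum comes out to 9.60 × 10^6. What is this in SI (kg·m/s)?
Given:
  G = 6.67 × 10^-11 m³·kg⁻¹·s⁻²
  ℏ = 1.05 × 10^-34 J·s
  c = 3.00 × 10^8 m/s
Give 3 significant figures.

One Planck momentum: p_P = √(ℏc³/G) = 6.52 kg·m/s.
9.60 × 10^6 × 6.52 kg·m/s = 6.26 × 10^7 kg·m/s

6.26 × 10^7 kg·m/s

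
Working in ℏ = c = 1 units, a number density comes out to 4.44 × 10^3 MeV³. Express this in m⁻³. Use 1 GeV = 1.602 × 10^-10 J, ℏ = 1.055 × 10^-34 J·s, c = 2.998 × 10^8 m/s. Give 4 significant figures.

5.769 × 10^41 m⁻³

Number density is [L]⁻³ = [E]³/(ℏc)³.
1 GeV³ → 1/(ℏc)³ × (1 GeV in J)³ = 1.299 × 10^47 m⁻³.
Convert the energy scale: 4.44 × 10^3 MeV³ = 4.44 × 10^-6 GeV³.
Result: 4.44 × 10^-6 × 1.299 × 10^47 = 5.769 × 10^41 m⁻³.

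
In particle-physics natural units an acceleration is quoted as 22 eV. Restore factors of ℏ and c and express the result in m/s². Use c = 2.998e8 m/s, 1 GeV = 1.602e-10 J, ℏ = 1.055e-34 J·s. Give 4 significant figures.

Acceleration is [L]/[T]² = c·[E]/ℏ.
1 GeV → c/ℏ × (1 GeV in J) = 4.552e32 m/s².
Convert the energy scale: 22 eV = 2.20e-8 GeV.
Result: 2.20e-8 × 4.552e32 = 1.002e25 m/s².

1.002e25 m/s²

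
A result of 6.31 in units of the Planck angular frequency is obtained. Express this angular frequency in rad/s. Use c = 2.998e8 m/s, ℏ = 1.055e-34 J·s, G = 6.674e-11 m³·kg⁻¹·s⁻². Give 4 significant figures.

1.170e44 rad/s

One Planck angular frequency: ω_P = √(c⁵/(ℏG)) = 1.855e43 rad/s.
6.31 × 1.855e43 rad/s = 1.170e44 rad/s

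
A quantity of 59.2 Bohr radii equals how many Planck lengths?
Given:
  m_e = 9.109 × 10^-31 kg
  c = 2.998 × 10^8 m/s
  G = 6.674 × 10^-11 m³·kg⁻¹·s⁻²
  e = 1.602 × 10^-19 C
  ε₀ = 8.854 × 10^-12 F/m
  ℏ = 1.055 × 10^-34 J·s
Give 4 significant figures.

Bohr radius: a₀ = 4πε₀ℏ²/(m_e e²) = 5.297 × 10^-11 m
Planck length: ℓ_P = √(ℏG/c³) = 1.616 × 10^-35 m
59.2 × 5.297 × 10^-11 / 1.616 × 10^-35 = 1.940 × 10^26

1.940 × 10^26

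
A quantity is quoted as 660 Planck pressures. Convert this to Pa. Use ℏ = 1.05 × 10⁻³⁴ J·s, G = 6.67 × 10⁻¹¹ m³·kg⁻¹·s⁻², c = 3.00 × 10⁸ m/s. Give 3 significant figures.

One Planck pressure: p_P = c⁷/(ℏG²) = 4.68 × 10¹¹³ Pa.
660 × 4.68 × 10¹¹³ Pa = 3.09 × 10¹¹⁶ Pa

3.09 × 10¹¹⁶ Pa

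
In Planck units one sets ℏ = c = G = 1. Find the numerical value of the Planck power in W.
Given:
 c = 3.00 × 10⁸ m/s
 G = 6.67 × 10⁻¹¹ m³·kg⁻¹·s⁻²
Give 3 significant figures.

P_P = c⁵/G
  = 2.43 × 10⁴² / 6.67 × 10⁻¹¹
  = 3.64 × 10⁵² W

3.64 × 10⁵² W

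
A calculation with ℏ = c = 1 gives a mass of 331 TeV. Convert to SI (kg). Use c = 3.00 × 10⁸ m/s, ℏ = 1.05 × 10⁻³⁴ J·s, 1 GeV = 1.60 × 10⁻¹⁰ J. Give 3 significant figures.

5.88 × 10⁻²² kg

Mass is [E]/c²; divide by c².
1 GeV → 1/c² × (1 GeV in J) = 1.78 × 10⁻²⁷ kg.
Convert the energy scale: 331 TeV = 3.31 × 10⁵ GeV.
Result: 3.31 × 10⁵ × 1.78 × 10⁻²⁷ = 5.88 × 10⁻²² kg.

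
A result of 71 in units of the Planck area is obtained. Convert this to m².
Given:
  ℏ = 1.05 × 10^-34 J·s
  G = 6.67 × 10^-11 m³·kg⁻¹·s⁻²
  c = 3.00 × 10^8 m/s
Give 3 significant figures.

1.84 × 10^-68 m²

One Planck area: A_P = ℏG/c³ = 2.59 × 10^-70 m².
71 × 2.59 × 10^-70 m² = 1.84 × 10^-68 m²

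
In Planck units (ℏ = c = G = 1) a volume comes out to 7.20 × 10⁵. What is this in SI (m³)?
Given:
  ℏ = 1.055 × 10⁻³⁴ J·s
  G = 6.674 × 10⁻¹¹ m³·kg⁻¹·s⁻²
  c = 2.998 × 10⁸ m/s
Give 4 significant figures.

One Planck volume: V_P = (ℏG/c³)^(3/2) = 4.224 × 10⁻¹⁰⁵ m³.
7.20 × 10⁵ × 4.224 × 10⁻¹⁰⁵ m³ = 3.041 × 10⁻⁹⁹ m³

3.041 × 10⁻⁹⁹ m³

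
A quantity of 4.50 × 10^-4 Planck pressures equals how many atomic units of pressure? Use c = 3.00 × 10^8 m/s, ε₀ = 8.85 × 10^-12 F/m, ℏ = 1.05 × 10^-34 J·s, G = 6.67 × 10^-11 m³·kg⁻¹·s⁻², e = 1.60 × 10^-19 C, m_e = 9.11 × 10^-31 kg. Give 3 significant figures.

Planck pressure: p_P = c⁷/(ℏG²) = 4.68 × 10^113 Pa
atomic unit of pressure: P_au = E_h/a₀³ = m_e⁴e¹⁰/((4πε₀)⁵ℏ⁸) = 3.01 × 10^13 Pa
4.50 × 10^-4 × 4.68 × 10^113 / 3.01 × 10^13 = 6.99 × 10^96

6.99 × 10^96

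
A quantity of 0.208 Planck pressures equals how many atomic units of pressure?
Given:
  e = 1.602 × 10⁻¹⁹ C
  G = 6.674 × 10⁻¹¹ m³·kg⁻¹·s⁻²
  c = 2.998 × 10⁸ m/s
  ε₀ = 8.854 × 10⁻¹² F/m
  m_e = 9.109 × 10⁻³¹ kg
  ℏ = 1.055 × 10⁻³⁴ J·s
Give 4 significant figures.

Planck pressure: p_P = c⁷/(ℏG²) = 4.632 × 10¹¹³ Pa
atomic unit of pressure: P_au = E_h/a₀³ = m_e⁴e¹⁰/((4πε₀)⁵ℏ⁸) = 2.929 × 10¹³ Pa
0.208 × 4.632 × 10¹¹³ / 2.929 × 10¹³ = 3.289 × 10⁹⁹

3.289 × 10⁹⁹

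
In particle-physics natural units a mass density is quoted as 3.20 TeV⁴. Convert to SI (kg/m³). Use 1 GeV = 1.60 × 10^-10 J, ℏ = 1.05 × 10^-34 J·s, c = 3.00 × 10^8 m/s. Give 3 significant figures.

7.46 × 10^32 kg/m³

Mass density is [E]/(c²[L]³) = [E]⁴/(ℏ³c⁵).
1 GeV⁴ → 1/(ℏ³c⁵) × (1 GeV in J)⁴ = 2.33 × 10^20 kg/m³.
Convert the energy scale: 3.20 TeV⁴ = 3.20 × 10^12 GeV⁴.
Result: 3.20 × 10^12 × 2.33 × 10^20 = 7.46 × 10^32 kg/m³.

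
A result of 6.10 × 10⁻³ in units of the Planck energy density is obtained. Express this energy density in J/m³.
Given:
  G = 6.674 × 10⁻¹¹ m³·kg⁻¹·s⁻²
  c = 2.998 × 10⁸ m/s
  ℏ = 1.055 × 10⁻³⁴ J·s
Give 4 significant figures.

One Planck energy density: u_P = c⁷/(ℏG²) = 4.632 × 10¹¹³ J/m³.
6.10 × 10⁻³ × 4.632 × 10¹¹³ J/m³ = 2.826 × 10¹¹¹ J/m³

2.826 × 10¹¹¹ J/m³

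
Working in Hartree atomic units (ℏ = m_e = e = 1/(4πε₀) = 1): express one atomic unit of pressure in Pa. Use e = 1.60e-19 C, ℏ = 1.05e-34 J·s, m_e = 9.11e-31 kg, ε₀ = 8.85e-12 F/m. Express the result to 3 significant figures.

3.01e13 Pa

The unique combination of the constants set to 1 with dimensions of pressure is P_au = E_h/a₀³ = m_e⁴e¹⁰/((4πε₀)⁵ℏ⁸).
E_h = 4.38e-18 J
a₀ = 5.26e-11 m
E_h/a₀³ = 3.01e13 Pa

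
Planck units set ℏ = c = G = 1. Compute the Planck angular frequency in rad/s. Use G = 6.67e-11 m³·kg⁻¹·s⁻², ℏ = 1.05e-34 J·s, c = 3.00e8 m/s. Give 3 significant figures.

Dimensional analysis gives ω_P = √(c⁵/(ℏG)).
  = √(3.47e86)
  = 1.86e43 rad/s

1.86e43 rad/s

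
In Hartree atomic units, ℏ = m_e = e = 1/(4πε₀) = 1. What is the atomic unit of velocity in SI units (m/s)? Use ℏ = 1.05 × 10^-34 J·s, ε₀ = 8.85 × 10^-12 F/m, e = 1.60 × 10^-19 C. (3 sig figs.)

Dimensional analysis gives v_au = e²/(4πε₀ℏ).
  = 2.56 × 10^-38 / 1.17 × 10^-44
  = 2.19 × 10^6 m/s

2.19 × 10^6 m/s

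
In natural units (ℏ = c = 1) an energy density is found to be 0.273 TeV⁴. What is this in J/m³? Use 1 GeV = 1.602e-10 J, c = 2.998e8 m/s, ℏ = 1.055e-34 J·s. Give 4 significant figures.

[E]/[L]³ = [E]⁴/(ℏc)³; restore (ℏc)⁻³.
1 GeV⁴ → 1/(ℏc)³ × (1 GeV in J)⁴ = 2.082e37 J/m³.
Convert the energy scale: 0.273 TeV⁴ = 2.73e11 GeV⁴.
Result: 2.73e11 × 2.082e37 = 5.683e48 J/m³.

5.683e48 J/m³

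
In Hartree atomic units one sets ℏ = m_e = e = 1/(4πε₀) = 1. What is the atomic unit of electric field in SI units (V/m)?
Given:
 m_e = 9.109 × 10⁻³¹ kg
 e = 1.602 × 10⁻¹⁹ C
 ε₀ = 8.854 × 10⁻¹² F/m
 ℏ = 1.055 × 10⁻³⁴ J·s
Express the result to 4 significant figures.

E_au = E_h/(e a₀) = m_e²e⁵/((4πε₀)³ℏ⁴)
E_h = 4.354 × 10⁻¹⁸ J
a₀ = 5.297 × 10⁻¹¹ m
E_h/(e·a₀) = 5.131 × 10¹¹ V/m

5.131 × 10¹¹ V/m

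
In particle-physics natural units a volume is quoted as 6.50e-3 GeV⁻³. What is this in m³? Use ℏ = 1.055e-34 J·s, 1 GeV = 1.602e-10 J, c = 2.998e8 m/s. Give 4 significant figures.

5.002e-50 m³

Volume is [L]³ = [E]⁻³·(ℏc)³.
1 GeV⁻³ → (ℏc)³ × (1 GeV in J)⁻³ = 7.696e-48 m³.
Result: 6.50e-3 × 7.696e-48 = 5.002e-50 m³.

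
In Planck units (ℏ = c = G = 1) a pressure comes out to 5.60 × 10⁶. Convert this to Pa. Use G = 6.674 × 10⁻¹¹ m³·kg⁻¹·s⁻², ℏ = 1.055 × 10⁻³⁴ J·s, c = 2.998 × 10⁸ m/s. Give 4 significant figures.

One Planck pressure: p_P = c⁷/(ℏG²) = 4.632 × 10¹¹³ Pa.
5.60 × 10⁶ × 4.632 × 10¹¹³ Pa = 2.594 × 10¹²⁰ Pa

2.594 × 10¹²⁰ Pa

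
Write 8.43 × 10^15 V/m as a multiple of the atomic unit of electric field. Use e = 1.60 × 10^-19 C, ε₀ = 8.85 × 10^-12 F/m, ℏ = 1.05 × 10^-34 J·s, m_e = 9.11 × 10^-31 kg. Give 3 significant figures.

1.62 × 10^4

atomic unit of electric field: E_au = E_h/(e a₀) = m_e²e⁵/((4πε₀)³ℏ⁴) = 5.20 × 10^11 V/m.
8.43 × 10^15 / 5.20 × 10^11 = 1.62 × 10^4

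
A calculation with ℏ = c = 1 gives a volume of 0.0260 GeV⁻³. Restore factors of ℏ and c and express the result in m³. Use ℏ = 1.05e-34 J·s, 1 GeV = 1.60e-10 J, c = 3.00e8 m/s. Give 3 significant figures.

Volume is [L]³ = [E]⁻³·(ℏc)³.
1 GeV⁻³ → (ℏc)³ × (1 GeV in J)⁻³ = 7.63e-48 m³.
Result: 0.0260 × 7.63e-48 = 1.98e-49 m³.

1.98e-49 m³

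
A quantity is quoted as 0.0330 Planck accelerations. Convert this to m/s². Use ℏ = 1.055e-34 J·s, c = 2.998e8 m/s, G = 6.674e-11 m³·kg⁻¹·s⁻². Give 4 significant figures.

1.835e50 m/s²

One Planck acceleration: a_P = √(c⁷/(ℏG)) = 5.560e51 m/s².
0.0330 × 5.560e51 m/s² = 1.835e50 m/s²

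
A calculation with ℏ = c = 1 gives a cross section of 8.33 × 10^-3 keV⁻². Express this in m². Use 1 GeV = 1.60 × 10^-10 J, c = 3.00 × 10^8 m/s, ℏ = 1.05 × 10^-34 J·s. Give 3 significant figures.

Area is [L]² = [E]⁻²·(ℏc)²; restore (ℏc)².
1 GeV⁻² → (ℏc)² × (1 GeV in J)⁻² = 3.88 × 10^-32 m².
Convert the energy scale: 8.33 × 10^-3 keV⁻² = 8.33 × 10^9 GeV⁻².
Result: 8.33 × 10^9 × 3.88 × 10^-32 = 3.23 × 10^-22 m².

3.23 × 10^-22 m²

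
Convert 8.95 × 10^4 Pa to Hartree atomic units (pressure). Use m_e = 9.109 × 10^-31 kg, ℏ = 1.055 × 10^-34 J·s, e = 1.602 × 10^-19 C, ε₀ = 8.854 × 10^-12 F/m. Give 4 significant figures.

atomic unit of pressure: P_au = E_h/a₀³ = m_e⁴e¹⁰/((4πε₀)⁵ℏ⁸) = 2.929 × 10^13 Pa.
8.95 × 10^4 / 2.929 × 10^13 = 3.055 × 10^-9

3.055 × 10^-9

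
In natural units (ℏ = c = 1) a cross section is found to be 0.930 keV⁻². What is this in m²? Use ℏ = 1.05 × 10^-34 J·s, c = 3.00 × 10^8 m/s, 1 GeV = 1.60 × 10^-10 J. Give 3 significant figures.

Area is [L]² = [E]⁻²·(ℏc)²; restore (ℏc)².
1 GeV⁻² → (ℏc)² × (1 GeV in J)⁻² = 3.88 × 10^-32 m².
Convert the energy scale: 0.930 keV⁻² = 9.30 × 10^11 GeV⁻².
Result: 9.30 × 10^11 × 3.88 × 10^-32 = 3.60 × 10^-20 m².

3.60 × 10^-20 m²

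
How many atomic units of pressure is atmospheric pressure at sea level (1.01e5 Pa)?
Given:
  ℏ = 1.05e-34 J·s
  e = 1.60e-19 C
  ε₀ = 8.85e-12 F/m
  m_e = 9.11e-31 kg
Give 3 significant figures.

atomic unit of pressure: P_au = E_h/a₀³ = m_e⁴e¹⁰/((4πε₀)⁵ℏ⁸) = 3.01e13 Pa.
1.01e5 / 3.01e13 = 3.35e-9

3.35e-9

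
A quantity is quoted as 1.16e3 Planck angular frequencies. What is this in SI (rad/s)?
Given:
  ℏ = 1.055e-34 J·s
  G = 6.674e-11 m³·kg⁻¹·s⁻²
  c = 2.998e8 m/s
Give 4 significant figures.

One Planck angular frequency: ω_P = √(c⁵/(ℏG)) = 1.855e43 rad/s.
1.16e3 × 1.855e43 rad/s = 2.151e46 rad/s

2.151e46 rad/s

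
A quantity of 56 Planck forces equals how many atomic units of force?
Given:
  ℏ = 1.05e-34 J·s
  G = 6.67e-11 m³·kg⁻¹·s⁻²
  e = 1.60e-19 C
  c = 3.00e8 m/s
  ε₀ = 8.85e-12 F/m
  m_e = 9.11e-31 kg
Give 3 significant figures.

8.17e52

Planck force: F_P = c⁴/G = 1.21e44 N
atomic unit of force: F_au = E_h/a₀ = m_e²e⁶/((4πε₀)³ℏ⁴) = 8.33e-8 N
56 × 1.21e44 / 8.33e-8 = 8.17e52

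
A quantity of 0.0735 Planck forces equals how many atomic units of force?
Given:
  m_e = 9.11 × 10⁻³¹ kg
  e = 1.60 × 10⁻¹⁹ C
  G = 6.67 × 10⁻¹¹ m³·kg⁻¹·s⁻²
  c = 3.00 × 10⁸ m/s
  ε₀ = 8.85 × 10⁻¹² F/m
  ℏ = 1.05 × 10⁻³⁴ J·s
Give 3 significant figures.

Planck force: F_P = c⁴/G = 1.21 × 10⁴⁴ N
atomic unit of force: F_au = E_h/a₀ = m_e²e⁶/((4πε₀)³ℏ⁴) = 8.33 × 10⁻⁸ N
0.0735 × 1.21 × 10⁴⁴ / 8.33 × 10⁻⁸ = 1.07 × 10⁵⁰

1.07 × 10⁵⁰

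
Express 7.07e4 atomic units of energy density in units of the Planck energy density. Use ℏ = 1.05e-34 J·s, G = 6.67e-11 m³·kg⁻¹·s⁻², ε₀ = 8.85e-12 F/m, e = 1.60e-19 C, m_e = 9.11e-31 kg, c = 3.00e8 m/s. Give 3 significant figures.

4.55e-96

atomic unit of energy density: u_au = E_h/a₀³ = m_e⁴e¹⁰/((4πε₀)⁵ℏ⁸) = 3.01e13 J/m³
Planck energy density: u_P = c⁷/(ℏG²) = 4.68e113 J/m³
7.07e4 × 3.01e13 / 4.68e113 = 4.55e-96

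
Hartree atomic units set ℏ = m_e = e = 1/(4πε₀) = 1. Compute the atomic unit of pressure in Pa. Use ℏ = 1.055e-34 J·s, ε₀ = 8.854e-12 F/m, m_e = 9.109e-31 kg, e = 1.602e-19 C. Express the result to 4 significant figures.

2.929e13 Pa

The unique combination of the constants set to 1 with dimensions of pressure is P_au = E_h/a₀³ = m_e⁴e¹⁰/((4πε₀)⁵ℏ⁸).
E_h = 4.354e-18 J
a₀ = 5.297e-11 m
E_h/a₀³ = 2.929e13 Pa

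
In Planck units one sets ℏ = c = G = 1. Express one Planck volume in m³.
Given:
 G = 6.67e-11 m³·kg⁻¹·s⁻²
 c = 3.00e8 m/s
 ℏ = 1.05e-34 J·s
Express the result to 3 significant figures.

4.18e-105 m³

V_P = (ℏG/c³)^(3/2)
  = √(1.75e-209)
  = 4.18e-105 m³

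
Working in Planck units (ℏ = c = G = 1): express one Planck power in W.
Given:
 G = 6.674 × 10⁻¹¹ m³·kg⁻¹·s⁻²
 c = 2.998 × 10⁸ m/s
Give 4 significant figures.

Dimensional analysis gives P_P = c⁵/G.
  = 2.422 × 10⁴² / 6.674 × 10⁻¹¹
  = 3.629 × 10⁵² W

3.629 × 10⁵² W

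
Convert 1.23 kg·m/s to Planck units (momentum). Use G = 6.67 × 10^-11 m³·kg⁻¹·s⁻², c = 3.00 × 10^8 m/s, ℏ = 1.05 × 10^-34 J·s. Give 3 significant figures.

Planck momentum: p_P = √(ℏc³/G) = 6.52 kg·m/s.
1.23 / 6.52 = 0.189

0.189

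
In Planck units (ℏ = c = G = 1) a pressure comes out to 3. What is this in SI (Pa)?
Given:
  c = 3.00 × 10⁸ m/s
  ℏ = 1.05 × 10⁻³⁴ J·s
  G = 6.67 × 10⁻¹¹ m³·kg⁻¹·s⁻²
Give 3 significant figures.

1.40 × 10¹¹⁴ Pa

One Planck pressure: p_P = c⁷/(ℏG²) = 4.68 × 10¹¹³ Pa.
3 × 4.68 × 10¹¹³ Pa = 1.40 × 10¹¹⁴ Pa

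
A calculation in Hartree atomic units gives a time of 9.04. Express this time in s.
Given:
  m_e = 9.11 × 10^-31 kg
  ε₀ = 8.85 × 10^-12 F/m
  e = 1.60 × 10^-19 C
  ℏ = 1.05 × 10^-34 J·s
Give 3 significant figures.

One atomic unit of time: τ_au = (4πε₀)²ℏ³/(m_e e⁴) = 2.40 × 10^-17 s.
9.04 × 2.40 × 10^-17 s = 2.17 × 10^-16 s

2.17 × 10^-16 s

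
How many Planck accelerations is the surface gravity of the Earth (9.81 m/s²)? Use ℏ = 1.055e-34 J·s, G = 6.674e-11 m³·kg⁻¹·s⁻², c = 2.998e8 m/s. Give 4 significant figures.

Planck acceleration: a_P = √(c⁷/(ℏG)) = 5.560e51 m/s².
9.81 / 5.560e51 = 1.764e-51

1.764e-51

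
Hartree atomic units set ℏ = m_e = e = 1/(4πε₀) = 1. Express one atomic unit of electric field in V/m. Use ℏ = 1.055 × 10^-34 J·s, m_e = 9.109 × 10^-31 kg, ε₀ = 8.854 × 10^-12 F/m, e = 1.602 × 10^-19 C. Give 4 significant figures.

Dimensional analysis gives E_au = E_h/(e a₀) = m_e²e⁵/((4πε₀)³ℏ⁴).
E_h = 4.354 × 10^-18 J
a₀ = 5.297 × 10^-11 m
E_h/(e·a₀) = 5.131 × 10^11 V/m

5.131 × 10^11 V/m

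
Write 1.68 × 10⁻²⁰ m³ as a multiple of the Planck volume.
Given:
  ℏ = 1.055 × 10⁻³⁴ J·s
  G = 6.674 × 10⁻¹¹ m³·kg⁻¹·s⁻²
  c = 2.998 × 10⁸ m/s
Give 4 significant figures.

3.977 × 10⁸⁴

Planck volume: V_P = (ℏG/c³)^(3/2) = 4.224 × 10⁻¹⁰⁵ m³.
1.68 × 10⁻²⁰ / 4.224 × 10⁻¹⁰⁵ = 3.977 × 10⁸⁴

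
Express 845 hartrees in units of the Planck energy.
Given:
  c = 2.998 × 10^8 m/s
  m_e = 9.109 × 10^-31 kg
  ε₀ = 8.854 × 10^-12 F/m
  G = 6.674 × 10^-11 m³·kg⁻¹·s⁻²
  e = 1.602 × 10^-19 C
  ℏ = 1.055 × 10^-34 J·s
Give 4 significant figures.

hartree: E_h = m_e e⁴/(4πε₀ℏ)² = 4.354 × 10^-18 J
Planck energy: E_P = √(ℏc⁵/G) = 1.957 × 10^9 J
845 × 4.354 × 10^-18 / 1.957 × 10^9 = 1.880 × 10^-24

1.880 × 10^-24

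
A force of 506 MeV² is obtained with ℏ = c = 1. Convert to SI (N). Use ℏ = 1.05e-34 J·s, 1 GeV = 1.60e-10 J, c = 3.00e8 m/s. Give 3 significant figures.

Force is [E]/[L] = [E]²/(ℏc); restore (ℏc)⁻¹.
1 GeV² → 1/(ℏc) × (1 GeV in J)² = 8.13e5 N.
Convert the energy scale: 506 MeV² = 5.06e-4 GeV².
Result: 5.06e-4 × 8.13e5 = 411 N.

411 N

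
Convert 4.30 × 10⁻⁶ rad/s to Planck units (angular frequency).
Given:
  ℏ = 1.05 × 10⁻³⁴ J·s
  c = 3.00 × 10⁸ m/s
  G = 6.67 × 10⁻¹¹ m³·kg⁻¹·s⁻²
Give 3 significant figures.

Planck angular frequency: ω_P = √(c⁵/(ℏG)) = 1.86 × 10⁴³ rad/s.
4.30 × 10⁻⁶ / 1.86 × 10⁴³ = 2.31 × 10⁻⁴⁹

2.31 × 10⁻⁴⁹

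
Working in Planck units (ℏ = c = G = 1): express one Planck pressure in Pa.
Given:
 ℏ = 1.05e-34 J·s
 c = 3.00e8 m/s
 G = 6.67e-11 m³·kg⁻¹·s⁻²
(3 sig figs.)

4.68e113 Pa

The unique combination of the constants set to 1 with dimensions of pressure is p_P = c⁷/(ℏG²).
  = 2.19e59 / 4.67e-55
  = 4.68e113 Pa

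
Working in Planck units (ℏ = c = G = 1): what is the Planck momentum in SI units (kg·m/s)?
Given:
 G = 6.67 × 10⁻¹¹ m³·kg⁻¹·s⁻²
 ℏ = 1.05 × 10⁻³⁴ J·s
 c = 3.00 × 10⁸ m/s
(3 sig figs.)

Dimensional analysis gives p_P = √(ℏc³/G).
  = √(42.5)
  = 6.52 kg·m/s

6.52 kg·m/s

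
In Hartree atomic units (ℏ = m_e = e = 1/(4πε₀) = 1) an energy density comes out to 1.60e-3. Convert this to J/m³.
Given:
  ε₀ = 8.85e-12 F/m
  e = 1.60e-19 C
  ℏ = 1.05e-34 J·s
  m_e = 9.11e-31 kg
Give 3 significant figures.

4.82e10 J/m³

One atomic unit of energy density: u_au = E_h/a₀³ = m_e⁴e¹⁰/((4πε₀)⁵ℏ⁸) = 3.01e13 J/m³.
1.60e-3 × 3.01e13 J/m³ = 4.82e10 J/m³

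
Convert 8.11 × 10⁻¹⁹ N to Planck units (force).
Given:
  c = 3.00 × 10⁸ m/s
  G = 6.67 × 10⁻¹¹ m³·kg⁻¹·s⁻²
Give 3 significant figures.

Planck force: F_P = c⁴/G = 1.21 × 10⁴⁴ N.
8.11 × 10⁻¹⁹ / 1.21 × 10⁴⁴ = 6.68 × 10⁻⁶³

6.68 × 10⁻⁶³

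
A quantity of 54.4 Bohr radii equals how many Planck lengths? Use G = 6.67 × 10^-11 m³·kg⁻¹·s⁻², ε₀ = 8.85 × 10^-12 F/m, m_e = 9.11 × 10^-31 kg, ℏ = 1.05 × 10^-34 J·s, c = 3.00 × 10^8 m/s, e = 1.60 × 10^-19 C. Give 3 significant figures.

1.78 × 10^26

Bohr radius: a₀ = 4πε₀ℏ²/(m_e e²) = 5.26 × 10^-11 m
Planck length: ℓ_P = √(ℏG/c³) = 1.61 × 10^-35 m
54.4 × 5.26 × 10^-11 / 1.61 × 10^-35 = 1.78 × 10^26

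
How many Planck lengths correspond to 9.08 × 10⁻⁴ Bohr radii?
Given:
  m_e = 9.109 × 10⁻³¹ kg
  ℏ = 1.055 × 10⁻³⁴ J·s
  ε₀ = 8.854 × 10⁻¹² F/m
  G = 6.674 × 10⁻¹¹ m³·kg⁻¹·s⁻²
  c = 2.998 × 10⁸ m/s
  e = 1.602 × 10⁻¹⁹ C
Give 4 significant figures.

Bohr radius: a₀ = 4πε₀ℏ²/(m_e e²) = 5.297 × 10⁻¹¹ m
Planck length: ℓ_P = √(ℏG/c³) = 1.616 × 10⁻³⁵ m
9.08 × 10⁻⁴ × 5.297 × 10⁻¹¹ / 1.616 × 10⁻³⁵ = 2.976 × 10²¹

2.976 × 10²¹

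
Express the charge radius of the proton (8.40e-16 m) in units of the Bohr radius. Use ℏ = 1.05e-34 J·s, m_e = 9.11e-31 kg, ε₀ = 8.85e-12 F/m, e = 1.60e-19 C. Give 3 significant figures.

Bohr radius: a₀ = 4πε₀ℏ²/(m_e e²) = 5.26e-11 m.
8.40e-16 / 5.26e-11 = 1.60e-5

1.60e-5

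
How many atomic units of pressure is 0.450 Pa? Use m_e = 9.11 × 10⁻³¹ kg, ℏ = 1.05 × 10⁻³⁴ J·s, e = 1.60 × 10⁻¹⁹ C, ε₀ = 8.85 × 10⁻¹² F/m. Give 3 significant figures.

1.49 × 10⁻¹⁴

atomic unit of pressure: P_au = E_h/a₀³ = m_e⁴e¹⁰/((4πε₀)⁵ℏ⁸) = 3.01 × 10¹³ Pa.
0.450 / 3.01 × 10¹³ = 1.49 × 10⁻¹⁴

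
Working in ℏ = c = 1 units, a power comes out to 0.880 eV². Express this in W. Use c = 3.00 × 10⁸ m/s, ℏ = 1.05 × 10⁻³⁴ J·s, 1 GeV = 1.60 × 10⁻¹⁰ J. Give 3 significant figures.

Power is [E]/[T] = [E]²/ℏ.
1 GeV² → 1/ℏ × (1 GeV in J)² = 2.44 × 10¹⁴ W.
Convert the energy scale: 0.880 eV² = 8.80 × 10⁻¹⁹ GeV².
Result: 8.80 × 10⁻¹⁹ × 2.44 × 10¹⁴ = 2.15 × 10⁻⁴ W.

2.15 × 10⁻⁴ W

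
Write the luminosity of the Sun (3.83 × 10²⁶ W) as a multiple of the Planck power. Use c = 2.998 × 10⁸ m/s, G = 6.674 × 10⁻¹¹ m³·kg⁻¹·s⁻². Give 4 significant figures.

Planck power: P_P = c⁵/G = 3.629 × 10⁵² W.
3.83 × 10²⁶ / 3.629 × 10⁵² = 1.055 × 10⁻²⁶

1.055 × 10⁻²⁶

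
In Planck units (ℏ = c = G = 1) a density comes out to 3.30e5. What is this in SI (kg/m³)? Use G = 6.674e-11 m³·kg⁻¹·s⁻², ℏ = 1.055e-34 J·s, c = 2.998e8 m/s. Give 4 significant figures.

One Planck density: ρ_P = c⁵/(ℏG²) = 5.154e96 kg/m³.
3.30e5 × 5.154e96 kg/m³ = 1.701e102 kg/m³

1.701e102 kg/m³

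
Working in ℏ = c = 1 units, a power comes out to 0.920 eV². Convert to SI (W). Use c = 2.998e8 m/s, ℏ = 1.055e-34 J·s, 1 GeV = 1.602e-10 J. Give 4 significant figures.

Power is [E]/[T] = [E]²/ℏ.
1 GeV² → 1/ℏ × (1 GeV in J)² = 2.433e14 W.
Convert the energy scale: 0.920 eV² = 9.20e-19 GeV².
Result: 9.20e-19 × 2.433e14 = 2.238e-4 W.

2.238e-4 W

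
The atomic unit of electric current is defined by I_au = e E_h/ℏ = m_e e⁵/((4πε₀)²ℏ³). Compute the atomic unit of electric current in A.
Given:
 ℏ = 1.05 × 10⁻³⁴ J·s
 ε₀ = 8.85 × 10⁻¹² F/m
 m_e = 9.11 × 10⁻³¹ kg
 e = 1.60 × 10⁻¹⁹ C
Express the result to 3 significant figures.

I_au = e E_h/ℏ = m_e e⁵/((4πε₀)²ℏ³)
E_h = 4.38 × 10⁻¹⁸ J
e·E_h/ℏ = 6.67 × 10⁻³ A

6.67 × 10⁻³ A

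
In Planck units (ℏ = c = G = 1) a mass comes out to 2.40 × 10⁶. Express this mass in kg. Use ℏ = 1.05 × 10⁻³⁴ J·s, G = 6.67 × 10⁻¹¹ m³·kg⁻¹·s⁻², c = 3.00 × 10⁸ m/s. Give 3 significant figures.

0.0522 kg

One Planck mass: m_P = √(ℏc/G) = 2.17 × 10⁻⁸ kg.
2.40 × 10⁶ × 2.17 × 10⁻⁸ kg = 0.0522 kg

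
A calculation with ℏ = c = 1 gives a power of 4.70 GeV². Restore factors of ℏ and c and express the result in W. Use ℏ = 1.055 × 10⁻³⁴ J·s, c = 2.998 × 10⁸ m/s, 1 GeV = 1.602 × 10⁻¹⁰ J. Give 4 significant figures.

1.143 × 10¹⁵ W

Power is [E]/[T] = [E]²/ℏ.
1 GeV² → 1/ℏ × (1 GeV in J)² = 2.433 × 10¹⁴ W.
Result: 4.70 × 2.433 × 10¹⁴ = 1.143 × 10¹⁵ W.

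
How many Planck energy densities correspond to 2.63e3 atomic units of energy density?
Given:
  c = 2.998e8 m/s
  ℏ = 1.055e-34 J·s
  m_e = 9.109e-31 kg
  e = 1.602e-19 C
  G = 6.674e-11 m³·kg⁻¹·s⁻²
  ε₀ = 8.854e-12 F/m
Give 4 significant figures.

1.663e-97

atomic unit of energy density: u_au = E_h/a₀³ = m_e⁴e¹⁰/((4πε₀)⁵ℏ⁸) = 2.929e13 J/m³
Planck energy density: u_P = c⁷/(ℏG²) = 4.632e113 J/m³
2.63e3 × 2.929e13 / 4.632e113 = 1.663e-97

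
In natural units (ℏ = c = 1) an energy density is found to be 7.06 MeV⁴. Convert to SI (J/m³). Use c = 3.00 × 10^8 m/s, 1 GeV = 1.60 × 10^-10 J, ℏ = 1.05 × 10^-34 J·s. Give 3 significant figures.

[E]/[L]³ = [E]⁴/(ℏc)³; restore (ℏc)⁻³.
1 GeV⁴ → 1/(ℏc)³ × (1 GeV in J)⁴ = 2.10 × 10^37 J/m³.
Convert the energy scale: 7.06 MeV⁴ = 7.06 × 10^-12 GeV⁴.
Result: 7.06 × 10^-12 × 2.10 × 10^37 = 1.48 × 10^26 J/m³.

1.48 × 10^26 J/m³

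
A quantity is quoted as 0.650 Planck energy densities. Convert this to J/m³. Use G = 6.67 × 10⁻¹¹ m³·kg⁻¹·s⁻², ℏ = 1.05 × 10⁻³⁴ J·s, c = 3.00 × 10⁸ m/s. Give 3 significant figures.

One Planck energy density: u_P = c⁷/(ℏG²) = 4.68 × 10¹¹³ J/m³.
0.650 × 4.68 × 10¹¹³ J/m³ = 3.04 × 10¹¹³ J/m³

3.04 × 10¹¹³ J/m³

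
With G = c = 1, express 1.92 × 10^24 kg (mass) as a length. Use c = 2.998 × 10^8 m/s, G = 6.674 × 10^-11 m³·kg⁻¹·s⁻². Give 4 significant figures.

1.426 × 10^-3 m

In G = c = 1 units mass has dimensions of length; the conversion factor is G/c².
1.92 × 10^24 kg × (G/c²) = 1.426 × 10^-3 m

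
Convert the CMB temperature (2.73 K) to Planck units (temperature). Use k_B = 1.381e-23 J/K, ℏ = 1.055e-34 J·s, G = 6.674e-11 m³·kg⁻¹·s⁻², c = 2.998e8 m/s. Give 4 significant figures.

1.927e-32

Planck temperature: T_P = √(ℏc⁵/G) / k_B = 1.417e32 K.
2.73 / 1.417e32 = 1.927e-32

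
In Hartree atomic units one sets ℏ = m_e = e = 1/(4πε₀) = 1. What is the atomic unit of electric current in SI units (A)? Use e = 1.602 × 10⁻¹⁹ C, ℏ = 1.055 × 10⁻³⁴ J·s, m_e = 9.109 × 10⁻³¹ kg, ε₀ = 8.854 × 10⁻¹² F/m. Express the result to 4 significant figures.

I_au = e E_h/ℏ = m_e e⁵/((4πε₀)²ℏ³)
E_h = 4.354 × 10⁻¹⁸ J
e·E_h/ℏ = 6.612 × 10⁻³ A

6.612 × 10⁻³ A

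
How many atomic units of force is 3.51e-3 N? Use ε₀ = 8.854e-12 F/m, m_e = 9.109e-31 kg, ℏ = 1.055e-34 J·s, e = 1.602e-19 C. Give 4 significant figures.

4.270e4

atomic unit of force: F_au = E_h/a₀ = m_e²e⁶/((4πε₀)³ℏ⁴) = 8.220e-8 N.
3.51e-3 / 8.220e-8 = 4.270e4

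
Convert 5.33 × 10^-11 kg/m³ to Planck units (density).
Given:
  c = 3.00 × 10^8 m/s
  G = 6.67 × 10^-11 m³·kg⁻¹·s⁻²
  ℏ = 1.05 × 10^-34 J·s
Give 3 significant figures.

Planck density: ρ_P = c⁵/(ℏG²) = 5.20 × 10^96 kg/m³.
5.33 × 10^-11 / 5.20 × 10^96 = 1.02 × 10^-107

1.02 × 10^-107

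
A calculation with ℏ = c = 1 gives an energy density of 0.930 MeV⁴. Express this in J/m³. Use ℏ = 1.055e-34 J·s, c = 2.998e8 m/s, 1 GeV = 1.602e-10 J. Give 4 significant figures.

1.936e25 J/m³

[E]/[L]³ = [E]⁴/(ℏc)³; restore (ℏc)⁻³.
1 GeV⁴ → 1/(ℏc)³ × (1 GeV in J)⁴ = 2.082e37 J/m³.
Convert the energy scale: 0.930 MeV⁴ = 9.30e-13 GeV⁴.
Result: 9.30e-13 × 2.082e37 = 1.936e25 J/m³.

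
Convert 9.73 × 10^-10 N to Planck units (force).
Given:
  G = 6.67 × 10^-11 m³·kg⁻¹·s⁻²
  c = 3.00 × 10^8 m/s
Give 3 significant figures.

8.01 × 10^-54

Planck force: F_P = c⁴/G = 1.21 × 10^44 N.
9.73 × 10^-10 / 1.21 × 10^44 = 8.01 × 10^-54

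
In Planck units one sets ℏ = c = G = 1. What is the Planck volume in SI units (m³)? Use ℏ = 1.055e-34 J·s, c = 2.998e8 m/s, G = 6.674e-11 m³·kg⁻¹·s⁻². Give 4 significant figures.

V_P = (ℏG/c³)^(3/2)
  = √(1.784e-209)
  = 4.224e-105 m³

4.224e-105 m³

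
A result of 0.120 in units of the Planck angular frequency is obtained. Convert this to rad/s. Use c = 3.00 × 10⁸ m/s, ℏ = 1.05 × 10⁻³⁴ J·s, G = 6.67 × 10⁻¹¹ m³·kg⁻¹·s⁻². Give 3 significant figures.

2.24 × 10⁴² rad/s

One Planck angular frequency: ω_P = √(c⁵/(ℏG)) = 1.86 × 10⁴³ rad/s.
0.120 × 1.86 × 10⁴³ rad/s = 2.24 × 10⁴² rad/s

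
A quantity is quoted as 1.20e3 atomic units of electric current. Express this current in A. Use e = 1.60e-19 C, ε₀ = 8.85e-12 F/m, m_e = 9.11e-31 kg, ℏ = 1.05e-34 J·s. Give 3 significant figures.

One atomic unit of electric current: I_au = e E_h/ℏ = m_e e⁵/((4πε₀)²ℏ³) = 6.67e-3 A.
1.20e3 × 6.67e-3 A = 8.01 A

8.01 A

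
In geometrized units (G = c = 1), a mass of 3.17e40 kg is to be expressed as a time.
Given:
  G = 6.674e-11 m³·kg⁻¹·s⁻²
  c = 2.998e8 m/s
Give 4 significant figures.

Mass → time via G/c³.
3.17e40 kg × (G/c³) = 7.851e4 s

7.851e4 s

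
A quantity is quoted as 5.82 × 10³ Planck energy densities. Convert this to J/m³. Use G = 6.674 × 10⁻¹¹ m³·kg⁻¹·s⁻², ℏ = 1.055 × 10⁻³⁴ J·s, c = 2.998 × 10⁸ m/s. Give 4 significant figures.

2.696 × 10¹¹⁷ J/m³

One Planck energy density: u_P = c⁷/(ℏG²) = 4.632 × 10¹¹³ J/m³.
5.82 × 10³ × 4.632 × 10¹¹³ J/m³ = 2.696 × 10¹¹⁷ J/m³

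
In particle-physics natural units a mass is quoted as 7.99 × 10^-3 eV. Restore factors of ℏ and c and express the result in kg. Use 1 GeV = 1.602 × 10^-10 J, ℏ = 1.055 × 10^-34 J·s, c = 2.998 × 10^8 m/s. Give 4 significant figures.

Mass is [E]/c²; divide by c².
1 GeV → 1/c² × (1 GeV in J) = 1.782 × 10^-27 kg.
Convert the energy scale: 7.99 × 10^-3 eV = 7.99 × 10^-12 GeV.
Result: 7.99 × 10^-12 × 1.782 × 10^-27 = 1.424 × 10^-38 kg.

1.424 × 10^-38 kg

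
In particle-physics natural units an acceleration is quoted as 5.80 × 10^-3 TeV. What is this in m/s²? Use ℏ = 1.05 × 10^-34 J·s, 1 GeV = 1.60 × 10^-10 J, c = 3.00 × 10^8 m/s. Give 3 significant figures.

2.65 × 10^33 m/s²

Acceleration is [L]/[T]² = c·[E]/ℏ.
1 GeV → c/ℏ × (1 GeV in J) = 4.57 × 10^32 m/s².
Convert the energy scale: 5.80 × 10^-3 TeV = 5.80 GeV.
Result: 5.80 × 4.57 × 10^32 = 2.65 × 10^33 m/s².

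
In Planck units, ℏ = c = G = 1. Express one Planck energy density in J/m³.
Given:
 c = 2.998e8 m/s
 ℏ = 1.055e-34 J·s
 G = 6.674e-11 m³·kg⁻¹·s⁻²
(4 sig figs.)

From ℏ = c = G = 1 the energy density scale is u_P = c⁷/(ℏG²).
  = 2.177e59 / 4.699e-55
  = 4.632e113 J/m³

4.632e113 J/m³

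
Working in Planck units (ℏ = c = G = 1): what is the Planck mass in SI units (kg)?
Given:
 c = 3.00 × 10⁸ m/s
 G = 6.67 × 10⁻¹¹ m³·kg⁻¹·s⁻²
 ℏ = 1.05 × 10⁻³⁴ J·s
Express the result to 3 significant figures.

The unique combination of the constants set to 1 with dimensions of mass is m_P = √(ℏc/G).
  = √(4.72 × 10⁻¹⁶)
  = 2.17 × 10⁻⁸ kg

2.17 × 10⁻⁸ kg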